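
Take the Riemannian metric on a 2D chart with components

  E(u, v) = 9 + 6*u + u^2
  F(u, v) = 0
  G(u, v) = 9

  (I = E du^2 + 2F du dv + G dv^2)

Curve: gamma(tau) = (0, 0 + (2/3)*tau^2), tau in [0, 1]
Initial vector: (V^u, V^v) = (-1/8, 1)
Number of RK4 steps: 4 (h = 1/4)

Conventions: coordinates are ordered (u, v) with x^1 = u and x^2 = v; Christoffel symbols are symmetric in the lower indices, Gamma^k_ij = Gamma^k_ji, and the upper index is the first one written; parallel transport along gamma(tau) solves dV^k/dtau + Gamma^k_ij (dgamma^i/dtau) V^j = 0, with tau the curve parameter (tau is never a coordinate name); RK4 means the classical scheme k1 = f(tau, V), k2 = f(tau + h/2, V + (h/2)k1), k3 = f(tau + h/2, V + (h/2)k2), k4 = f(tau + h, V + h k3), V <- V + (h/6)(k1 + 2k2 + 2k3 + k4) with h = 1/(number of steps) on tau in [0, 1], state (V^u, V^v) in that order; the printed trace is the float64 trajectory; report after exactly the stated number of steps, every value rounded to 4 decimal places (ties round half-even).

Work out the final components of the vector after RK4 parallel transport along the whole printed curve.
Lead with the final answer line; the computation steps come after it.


Answer: V^u = -0.1250, V^v = 1.0000

gamma'(tau) = (0, (4/3)*tau); f(tau, V)^k = -Gamma^k_ij(gamma(tau)) gamma'^i(tau) V^j; h = 1/4; intermediate values shown to 6 dp
curve data and Christoffel symbols at the stage parameters:
  tau = 0.000000: gamma = (0.000000, 0.000000), gamma' = (0.000000, 0.000000); Gamma_uuu = 0.333333, Gamma_uuv = 0.000000, Gamma_uvv = 0.000000, Gamma_vuu = 0.000000, Gamma_vuv = 0.000000, Gamma_vvv = 0.000000
  tau = 0.125000: gamma = (0.000000, 0.010417), gamma' = (0.000000, 0.166667); Gamma_uuu = 0.333333, Gamma_uuv = 0.000000, Gamma_uvv = 0.000000, Gamma_vuu = 0.000000, Gamma_vuv = 0.000000, Gamma_vvv = 0.000000
  tau = 0.250000: gamma = (0.000000, 0.041667), gamma' = (0.000000, 0.333333); Gamma_uuu = 0.333333, Gamma_uuv = 0.000000, Gamma_uvv = 0.000000, Gamma_vuu = 0.000000, Gamma_vuv = 0.000000, Gamma_vvv = 0.000000
  tau = 0.375000: gamma = (0.000000, 0.093750), gamma' = (0.000000, 0.500000); Gamma_uuu = 0.333333, Gamma_uuv = 0.000000, Gamma_uvv = 0.000000, Gamma_vuu = 0.000000, Gamma_vuv = 0.000000, Gamma_vvv = 0.000000
  tau = 0.500000: gamma = (0.000000, 0.166667), gamma' = (0.000000, 0.666667); Gamma_uuu = 0.333333, Gamma_uuv = 0.000000, Gamma_uvv = 0.000000, Gamma_vuu = 0.000000, Gamma_vuv = 0.000000, Gamma_vvv = 0.000000
  tau = 0.625000: gamma = (0.000000, 0.260417), gamma' = (0.000000, 0.833333); Gamma_uuu = 0.333333, Gamma_uuv = 0.000000, Gamma_uvv = 0.000000, Gamma_vuu = 0.000000, Gamma_vuv = 0.000000, Gamma_vvv = 0.000000
  tau = 0.750000: gamma = (0.000000, 0.375000), gamma' = (0.000000, 1.000000); Gamma_uuu = 0.333333, Gamma_uuv = 0.000000, Gamma_uvv = 0.000000, Gamma_vuu = 0.000000, Gamma_vuv = 0.000000, Gamma_vvv = 0.000000
  tau = 0.875000: gamma = (0.000000, 0.510417), gamma' = (0.000000, 1.166667); Gamma_uuu = 0.333333, Gamma_uuv = 0.000000, Gamma_uvv = 0.000000, Gamma_vuu = 0.000000, Gamma_vuv = 0.000000, Gamma_vvv = 0.000000
  tau = 1.000000: gamma = (0.000000, 0.666667), gamma' = (0.000000, 1.333333); Gamma_uuu = 0.333333, Gamma_uuv = 0.000000, Gamma_uvv = 0.000000, Gamma_vuu = 0.000000, Gamma_vuv = 0.000000, Gamma_vvv = 0.000000
step 0: V^u = -0.1250, V^v = 1.0000
step 1: k1 = (0.000000, 0.000000), k2 = (0.000000, 0.000000), k3 = (0.000000, 0.000000), k4 = (0.000000, 0.000000); V <- V + (h/6)(k1 + 2k2 + 2k3 + k4): V^u = -0.1250, V^v = 1.0000
step 2: k1 = (0.000000, 0.000000), k2 = (0.000000, 0.000000), k3 = (0.000000, 0.000000), k4 = (0.000000, 0.000000); V <- V + (h/6)(k1 + 2k2 + 2k3 + k4): V^u = -0.1250, V^v = 1.0000
step 3: k1 = (0.000000, 0.000000), k2 = (0.000000, 0.000000), k3 = (0.000000, 0.000000), k4 = (0.000000, 0.000000); V <- V + (h/6)(k1 + 2k2 + 2k3 + k4): V^u = -0.1250, V^v = 1.0000
step 4: k1 = (0.000000, 0.000000), k2 = (0.000000, 0.000000), k3 = (0.000000, 0.000000), k4 = (0.000000, 0.000000); V <- V + (h/6)(k1 + 2k2 + 2k3 + k4): V^u = -0.1250, V^v = 1.0000


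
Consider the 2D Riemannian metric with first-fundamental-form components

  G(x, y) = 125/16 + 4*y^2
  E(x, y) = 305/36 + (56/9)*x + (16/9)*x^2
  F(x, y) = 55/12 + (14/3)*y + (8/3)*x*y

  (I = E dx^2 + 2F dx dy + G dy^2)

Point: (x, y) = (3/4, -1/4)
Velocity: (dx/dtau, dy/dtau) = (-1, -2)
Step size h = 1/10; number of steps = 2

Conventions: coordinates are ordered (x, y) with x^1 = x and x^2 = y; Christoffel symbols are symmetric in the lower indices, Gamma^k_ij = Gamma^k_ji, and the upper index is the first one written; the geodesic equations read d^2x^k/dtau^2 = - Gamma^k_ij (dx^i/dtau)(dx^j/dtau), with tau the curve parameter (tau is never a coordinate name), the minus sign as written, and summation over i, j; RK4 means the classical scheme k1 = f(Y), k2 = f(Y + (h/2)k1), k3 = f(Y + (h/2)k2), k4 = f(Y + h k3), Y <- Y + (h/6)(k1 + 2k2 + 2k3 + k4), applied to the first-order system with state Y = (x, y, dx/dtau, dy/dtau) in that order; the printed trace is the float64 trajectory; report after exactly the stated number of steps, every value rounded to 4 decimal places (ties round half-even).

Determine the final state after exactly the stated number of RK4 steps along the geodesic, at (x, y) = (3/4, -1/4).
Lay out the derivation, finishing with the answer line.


f(Y) = (dx/dtau, dy/dtau, -Gamma^x_ij Y'^i Y'^j, -Gamma^y_ij Y'^i Y'^j) with the Gammas evaluated at the stage position; h = 0.100000; intermediate values shown to 6 dp
step 0: x = 0.7500, y = -0.2500, dx/dtau = -1.0000, dy/dtau = -2.0000
step 1:
  k1: at (x, y) = (0.750000, -0.250000), (dx/dtau, dy/dtau) = (-1.000000, -2.000000); Gamma_xxx = 0.358124, Gamma_xxy = 0.000000, Gamma_xyy = 0.537187, Gamma_yxx = -0.212241, Gamma_yxy = 0.000000, Gamma_yyy = -0.318362; k1 = (-1.000000, -2.000000, -2.506871, 1.485690)
  k2: at (x, y) = (0.700000, -0.350000), (dx/dtau, dy/dtau) = (-1.125344, -1.925716); Gamma_xxx = 0.353176, Gamma_xxy = 0.000000, Gamma_xyy = 0.529764, Gamma_yxx = -0.210113, Gamma_yxy = 0.000000, Gamma_yyy = -0.315169; k2 = (-1.125344, -1.925716, -2.411825, 1.434853)
  k3: at (x, y) = (0.693733, -0.346286), (dx/dtau, dy/dtau) = (-1.120591, -1.928257); Gamma_xxx = 0.354349, Gamma_xxy = 0.000000, Gamma_xyy = 0.531523, Gamma_yxx = -0.210789, Gamma_yxy = 0.000000, Gamma_yyy = -0.316184; k3 = (-1.120591, -1.928257, -2.421261, 1.440322)
  k4: at (x, y) = (0.637941, -0.442826), (dx/dtau, dy/dtau) = (-1.242126, -1.855968); Gamma_xxx = 0.350490, Gamma_xxy = 0.000000, Gamma_xyy = 0.525735, Gamma_yxx = -0.209257, Gamma_yxy = 0.000000, Gamma_yyy = -0.313885; k4 = (-1.242126, -1.855968, -2.351720, 1.404071)
  Y <- Y + (h/6)(k1 + 2k2 + 2k3 + k4): x = 0.6378, y = -0.4427, dx/dtau = -1.2421, dy/dtau = -1.8560
step 2:
  k1: at (x, y) = (0.637767, -0.442732), (dx/dtau, dy/dtau) = (-1.242079, -1.855998); Gamma_xxx = 0.350521, Gamma_xxy = 0.000000, Gamma_xyy = 0.525782, Gamma_yxx = -0.209275, Gamma_yxy = 0.000000, Gamma_yyy = -0.313912; k1 = (-1.242079, -1.855998, -2.351947, 1.404203)
  k2: at (x, y) = (0.575663, -0.535532), (dx/dtau, dy/dtau) = (-1.359677, -1.785788); Gamma_xxx = 0.347815, Gamma_xxy = 0.000000, Gamma_xyy = 0.521722, Gamma_yxx = -0.208385, Gamma_yxy = 0.000000, Gamma_yyy = -0.312577; k2 = (-1.359677, -1.785788, -2.306805, 1.382064)
  k3: at (x, y) = (0.569783, -0.532021), (dx/dtau, dy/dtau) = (-1.357420, -1.786895); Gamma_xxx = 0.348889, Gamma_xxy = 0.000000, Gamma_xyy = 0.523333, Gamma_yxx = -0.209013, Gamma_yxy = 0.000000, Gamma_yyy = -0.313520; k3 = (-1.357420, -1.786895, -2.313856, 1.386192)
  k4: at (x, y) = (0.502025, -0.621421), (dx/dtau, dy/dtau) = (-1.473465, -1.717379); Gamma_xxx = 0.347168, Gamma_xxy = 0.000000, Gamma_xyy = 0.520752, Gamma_yxx = -0.208687, Gamma_yxy = 0.000000, Gamma_yyy = -0.313031; k4 = (-1.473465, -1.717379, -2.289637, 1.376331)
  Y <- Y + (h/6)(k1 + 2k2 + 2k3 + k4): x = 0.5019, y = -0.6214, dx/dtau = -1.4735, dy/dtau = -1.7174

Answer: x = 0.5019, y = -0.6214, dx/dtau = -1.4735, dy/dtau = -1.7174


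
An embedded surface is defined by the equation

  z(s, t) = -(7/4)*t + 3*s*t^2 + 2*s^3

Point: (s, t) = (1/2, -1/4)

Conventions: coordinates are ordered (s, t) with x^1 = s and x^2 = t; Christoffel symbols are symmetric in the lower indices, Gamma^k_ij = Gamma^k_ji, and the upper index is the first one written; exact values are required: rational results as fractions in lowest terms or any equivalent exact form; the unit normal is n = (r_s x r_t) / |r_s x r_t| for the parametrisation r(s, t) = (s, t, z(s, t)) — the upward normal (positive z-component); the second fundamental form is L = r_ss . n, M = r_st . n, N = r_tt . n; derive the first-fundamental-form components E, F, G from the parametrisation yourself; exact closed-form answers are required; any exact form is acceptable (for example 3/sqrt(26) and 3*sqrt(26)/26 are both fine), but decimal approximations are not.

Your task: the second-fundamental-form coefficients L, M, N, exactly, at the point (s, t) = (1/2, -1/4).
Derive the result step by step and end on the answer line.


z_s = 27/16, z_t = -5/2, z_ss = 6, z_st = -3/2, z_tt = 3
E = 985/256, F = -135/32, G = 29/4; answer radicand W^2 = 2585/256
unnormalised second-form numerators: l = 6, m = -3/2, n = 3; L = l/sqrt(2585/256), and similarly M = m/sqrt(W^2), N = n/sqrt(W^2)

Answer: L = 96*sqrt(2585)/2585, M = -24*sqrt(2585)/2585, N = 48*sqrt(2585)/2585


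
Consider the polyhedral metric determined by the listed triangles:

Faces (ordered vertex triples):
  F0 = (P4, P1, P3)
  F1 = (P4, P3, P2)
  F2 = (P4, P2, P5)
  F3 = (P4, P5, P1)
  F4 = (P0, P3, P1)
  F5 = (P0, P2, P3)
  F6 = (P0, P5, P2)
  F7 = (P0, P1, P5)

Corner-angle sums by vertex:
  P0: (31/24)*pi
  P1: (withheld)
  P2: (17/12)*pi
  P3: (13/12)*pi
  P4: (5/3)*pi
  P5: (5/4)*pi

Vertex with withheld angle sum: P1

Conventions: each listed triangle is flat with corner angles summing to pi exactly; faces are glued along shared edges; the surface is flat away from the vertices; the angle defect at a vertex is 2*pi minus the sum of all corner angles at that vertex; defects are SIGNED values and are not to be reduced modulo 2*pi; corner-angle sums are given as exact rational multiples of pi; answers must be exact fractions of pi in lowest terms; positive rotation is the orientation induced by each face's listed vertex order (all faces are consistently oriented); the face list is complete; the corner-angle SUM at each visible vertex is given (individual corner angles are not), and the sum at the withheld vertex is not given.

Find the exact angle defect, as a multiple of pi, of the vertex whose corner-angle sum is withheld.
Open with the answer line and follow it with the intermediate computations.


Answer: defect(P1) = (17/24)*pi

V = 6, E = 12, F = 8; chi = V - E + F = 2
Gauss-Bonnet: total defect = 2*pi*chi = 4*pi; visible defects sum to (79/24)*pi


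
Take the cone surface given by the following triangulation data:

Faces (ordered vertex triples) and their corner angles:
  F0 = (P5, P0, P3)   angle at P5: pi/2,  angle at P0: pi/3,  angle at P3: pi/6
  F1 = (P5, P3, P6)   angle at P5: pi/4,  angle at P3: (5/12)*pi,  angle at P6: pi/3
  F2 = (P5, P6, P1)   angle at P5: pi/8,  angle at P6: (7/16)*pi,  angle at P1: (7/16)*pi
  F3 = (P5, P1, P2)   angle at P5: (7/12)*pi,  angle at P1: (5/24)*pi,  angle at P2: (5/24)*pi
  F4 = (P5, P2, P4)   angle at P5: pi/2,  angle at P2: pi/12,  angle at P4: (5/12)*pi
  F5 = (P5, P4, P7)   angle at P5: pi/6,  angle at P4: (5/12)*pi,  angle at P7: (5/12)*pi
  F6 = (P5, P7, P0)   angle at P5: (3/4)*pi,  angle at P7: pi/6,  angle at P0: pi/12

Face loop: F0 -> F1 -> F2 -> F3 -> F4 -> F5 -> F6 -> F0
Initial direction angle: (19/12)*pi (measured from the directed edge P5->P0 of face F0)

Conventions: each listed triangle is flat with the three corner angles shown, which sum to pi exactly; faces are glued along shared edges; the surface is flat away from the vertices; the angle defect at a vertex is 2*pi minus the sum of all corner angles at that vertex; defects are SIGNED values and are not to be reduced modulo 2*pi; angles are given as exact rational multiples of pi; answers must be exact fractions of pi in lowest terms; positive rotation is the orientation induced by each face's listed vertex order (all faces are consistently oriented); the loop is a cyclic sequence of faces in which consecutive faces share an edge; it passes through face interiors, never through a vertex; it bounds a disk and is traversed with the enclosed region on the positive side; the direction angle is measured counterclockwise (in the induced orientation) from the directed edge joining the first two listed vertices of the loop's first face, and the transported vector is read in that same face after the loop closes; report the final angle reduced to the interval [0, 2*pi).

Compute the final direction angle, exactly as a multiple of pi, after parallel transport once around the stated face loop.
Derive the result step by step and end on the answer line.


enclosed vertex P5: corner angles sum to (23/8)*pi, defect = 2*pi - (23/8)*pi = (-7/8)*pi
transport around the loop rotates by the sum of enclosed defects; add to the initial angle mod 2*pi
final angle = (19/12)*pi - (7/8)*pi = (17/24)*pi (mod 2*pi)

Answer: final direction angle = (17/24)*pi


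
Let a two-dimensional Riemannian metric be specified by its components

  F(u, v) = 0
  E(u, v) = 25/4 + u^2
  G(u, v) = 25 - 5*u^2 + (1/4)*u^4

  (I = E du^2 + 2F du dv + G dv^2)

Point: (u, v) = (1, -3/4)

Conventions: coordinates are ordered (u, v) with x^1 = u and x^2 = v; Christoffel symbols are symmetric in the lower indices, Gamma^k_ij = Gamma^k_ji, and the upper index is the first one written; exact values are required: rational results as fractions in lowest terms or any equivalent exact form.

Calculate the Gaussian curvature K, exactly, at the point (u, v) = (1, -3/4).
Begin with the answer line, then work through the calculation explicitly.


Answer: K = 200/7569

E = 29/4, F = 0, G = 81/4, EG - F^2 = 2349/16 at the point
E_u = 2, E_v = 0, F_u = 0, F_v = 0, G_u = -9, G_v = 0
E_vv = 0, F_uv = 0, G_uu = -7
Evaluate Brioschi's two determinant matrices M1, M2 and divide by (EG - F^2)^2.
M1 = [[-E_vv/2 + F_uv - G_uu/2, E_u/2, F_u - E_v/2], [F_v - G_u/2, E, F], [G_v/2, F, G]] = [[7/2, 1, 0], [9/2, 29/4, 0], [0, 0, 81/4]]; det M1 = 13527/32
M2 = [[0, E_v/2, G_u/2], [E_v/2, E, F], [G_u/2, F, G]] = [[0, 0, -9/2], [0, 29/4, 0], [-9/2, 0, 81/4]]; det M2 = -2349/16
det M1 - det M2 = 18225/32; K = 18225/32 / (2349/16)^2 = 200/7569


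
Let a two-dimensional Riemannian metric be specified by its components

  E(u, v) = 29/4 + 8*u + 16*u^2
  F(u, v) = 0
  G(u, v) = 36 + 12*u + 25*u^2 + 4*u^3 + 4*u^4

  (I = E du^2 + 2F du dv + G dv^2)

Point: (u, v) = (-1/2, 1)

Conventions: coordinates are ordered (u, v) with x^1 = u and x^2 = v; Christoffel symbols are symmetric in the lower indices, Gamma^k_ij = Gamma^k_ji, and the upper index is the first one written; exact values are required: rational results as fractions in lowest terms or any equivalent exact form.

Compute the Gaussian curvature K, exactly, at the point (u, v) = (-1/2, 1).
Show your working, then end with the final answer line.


E = 29/4, F = 0, G = 36, EG - F^2 = 261 at the point
E_u = -8, E_v = 0, F_u = 0, F_v = 0, G_u = -12, G_v = 0
E_vv = 0, F_uv = 0, G_uu = 50
Using the Brioschi determinant formula for K from the metric derivatives:
M1 = [[-E_vv/2 + F_uv - G_uu/2, E_u/2, F_u - E_v/2], [F_v - G_u/2, E, F], [G_v/2, F, G]] = [[-25, -4, 0], [6, 29/4, 0], [0, 0, 36]]; det M1 = -5661
M2 = [[0, E_v/2, G_u/2], [E_v/2, E, F], [G_u/2, F, G]] = [[0, 0, -6], [0, 29/4, 0], [-6, 0, 36]]; det M2 = -261
det M1 - det M2 = -5400; K = -5400 / (261)^2 = -200/2523

Answer: K = -200/2523


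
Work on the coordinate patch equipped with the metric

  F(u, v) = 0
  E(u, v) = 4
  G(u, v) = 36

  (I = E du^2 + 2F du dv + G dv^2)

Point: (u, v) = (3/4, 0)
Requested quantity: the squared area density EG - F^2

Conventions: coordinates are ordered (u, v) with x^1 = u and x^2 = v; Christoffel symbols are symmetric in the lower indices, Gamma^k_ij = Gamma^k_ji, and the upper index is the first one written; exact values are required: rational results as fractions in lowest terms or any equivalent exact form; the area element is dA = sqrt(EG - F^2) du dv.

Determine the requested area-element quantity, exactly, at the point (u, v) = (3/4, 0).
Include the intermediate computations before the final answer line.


E = 4, F = 0, G = 36; EG - F^2 = 144

Answer: EG - F^2 = 144


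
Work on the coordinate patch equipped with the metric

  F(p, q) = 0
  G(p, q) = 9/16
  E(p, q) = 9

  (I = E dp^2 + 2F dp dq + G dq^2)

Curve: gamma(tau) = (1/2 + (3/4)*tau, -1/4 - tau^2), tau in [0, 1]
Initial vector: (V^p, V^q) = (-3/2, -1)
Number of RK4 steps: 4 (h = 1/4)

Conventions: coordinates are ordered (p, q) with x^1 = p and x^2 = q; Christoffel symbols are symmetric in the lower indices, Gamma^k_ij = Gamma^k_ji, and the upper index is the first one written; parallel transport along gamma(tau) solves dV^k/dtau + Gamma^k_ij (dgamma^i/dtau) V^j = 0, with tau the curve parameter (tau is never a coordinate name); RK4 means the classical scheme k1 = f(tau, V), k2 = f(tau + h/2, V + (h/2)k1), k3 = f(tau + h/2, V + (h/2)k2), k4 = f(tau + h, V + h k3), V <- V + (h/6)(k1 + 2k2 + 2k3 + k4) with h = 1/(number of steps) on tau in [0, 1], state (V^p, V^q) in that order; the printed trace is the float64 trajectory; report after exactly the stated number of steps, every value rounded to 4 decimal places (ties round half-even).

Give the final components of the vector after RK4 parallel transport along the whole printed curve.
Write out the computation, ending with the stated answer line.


gamma'(tau) = (3/4, -2*tau); f(tau, V)^k = -Gamma^k_ij(gamma(tau)) gamma'^i(tau) V^j; h = 1/4; intermediate values shown to 6 dp
curve data and Christoffel symbols at the stage parameters:
  tau = 0.000000: gamma = (0.500000, -0.250000), gamma' = (0.750000, 0.000000); Gamma_ppp = 0.000000, Gamma_ppq = 0.000000, Gamma_pqq = 0.000000, Gamma_qpp = 0.000000, Gamma_qpq = 0.000000, Gamma_qqq = 0.000000
  tau = 0.125000: gamma = (0.593750, -0.265625), gamma' = (0.750000, -0.250000); Gamma_ppp = 0.000000, Gamma_ppq = 0.000000, Gamma_pqq = 0.000000, Gamma_qpp = 0.000000, Gamma_qpq = 0.000000, Gamma_qqq = 0.000000
  tau = 0.250000: gamma = (0.687500, -0.312500), gamma' = (0.750000, -0.500000); Gamma_ppp = 0.000000, Gamma_ppq = 0.000000, Gamma_pqq = 0.000000, Gamma_qpp = 0.000000, Gamma_qpq = 0.000000, Gamma_qqq = 0.000000
  tau = 0.375000: gamma = (0.781250, -0.390625), gamma' = (0.750000, -0.750000); Gamma_ppp = 0.000000, Gamma_ppq = 0.000000, Gamma_pqq = 0.000000, Gamma_qpp = 0.000000, Gamma_qpq = 0.000000, Gamma_qqq = 0.000000
  tau = 0.500000: gamma = (0.875000, -0.500000), gamma' = (0.750000, -1.000000); Gamma_ppp = 0.000000, Gamma_ppq = 0.000000, Gamma_pqq = 0.000000, Gamma_qpp = 0.000000, Gamma_qpq = 0.000000, Gamma_qqq = 0.000000
  tau = 0.625000: gamma = (0.968750, -0.640625), gamma' = (0.750000, -1.250000); Gamma_ppp = 0.000000, Gamma_ppq = 0.000000, Gamma_pqq = 0.000000, Gamma_qpp = 0.000000, Gamma_qpq = 0.000000, Gamma_qqq = 0.000000
  tau = 0.750000: gamma = (1.062500, -0.812500), gamma' = (0.750000, -1.500000); Gamma_ppp = 0.000000, Gamma_ppq = 0.000000, Gamma_pqq = 0.000000, Gamma_qpp = 0.000000, Gamma_qpq = 0.000000, Gamma_qqq = 0.000000
  tau = 0.875000: gamma = (1.156250, -1.015625), gamma' = (0.750000, -1.750000); Gamma_ppp = 0.000000, Gamma_ppq = 0.000000, Gamma_pqq = 0.000000, Gamma_qpp = 0.000000, Gamma_qpq = 0.000000, Gamma_qqq = 0.000000
  tau = 1.000000: gamma = (1.250000, -1.250000), gamma' = (0.750000, -2.000000); Gamma_ppp = 0.000000, Gamma_ppq = 0.000000, Gamma_pqq = 0.000000, Gamma_qpp = 0.000000, Gamma_qpq = 0.000000, Gamma_qqq = 0.000000
step 0: V^p = -1.5000, V^q = -1.0000
step 1: k1 = (0.000000, 0.000000), k2 = (0.000000, 0.000000), k3 = (0.000000, 0.000000), k4 = (0.000000, 0.000000); V <- V + (h/6)(k1 + 2k2 + 2k3 + k4): V^p = -1.5000, V^q = -1.0000
step 2: k1 = (0.000000, 0.000000), k2 = (0.000000, 0.000000), k3 = (0.000000, 0.000000), k4 = (0.000000, 0.000000); V <- V + (h/6)(k1 + 2k2 + 2k3 + k4): V^p = -1.5000, V^q = -1.0000
step 3: k1 = (0.000000, 0.000000), k2 = (0.000000, 0.000000), k3 = (0.000000, 0.000000), k4 = (0.000000, 0.000000); V <- V + (h/6)(k1 + 2k2 + 2k3 + k4): V^p = -1.5000, V^q = -1.0000
step 4: k1 = (0.000000, 0.000000), k2 = (0.000000, 0.000000), k3 = (0.000000, 0.000000), k4 = (0.000000, 0.000000); V <- V + (h/6)(k1 + 2k2 + 2k3 + k4): V^p = -1.5000, V^q = -1.0000

Answer: V^p = -1.5000, V^q = -1.0000


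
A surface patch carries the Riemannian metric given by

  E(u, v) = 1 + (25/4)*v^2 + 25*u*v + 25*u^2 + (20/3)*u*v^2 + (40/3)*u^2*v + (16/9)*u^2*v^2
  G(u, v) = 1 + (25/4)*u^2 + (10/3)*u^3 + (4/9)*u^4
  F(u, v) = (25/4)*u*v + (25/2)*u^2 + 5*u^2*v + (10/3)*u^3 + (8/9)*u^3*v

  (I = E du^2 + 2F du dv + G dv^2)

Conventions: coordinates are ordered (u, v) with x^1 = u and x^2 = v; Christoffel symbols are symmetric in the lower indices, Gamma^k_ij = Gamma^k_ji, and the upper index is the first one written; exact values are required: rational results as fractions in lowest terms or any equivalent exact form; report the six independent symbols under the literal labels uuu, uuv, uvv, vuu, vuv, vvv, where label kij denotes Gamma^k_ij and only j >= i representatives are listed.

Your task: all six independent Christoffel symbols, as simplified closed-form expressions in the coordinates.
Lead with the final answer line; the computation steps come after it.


Answer: Gamma_uuu = (64*u*v^2 + 480*u*v + 900*u + 120*v^2 + 450*v)/(16*u^4 + 120*u^3 + 64*u^2*v^2 + 480*u^2*v + 1125*u^2 + 240*u*v^2 + 900*u*v + 225*v^2 + 36), Gamma_uuv = (64*u^2*v + 240*u^2 + 240*u*v + 450*u + 225*v)/(16*u^4 + 120*u^3 + 64*u^2*v^2 + 480*u^2*v + 1125*u^2 + 240*u*v^2 + 900*u*v + 225*v^2 + 36), Gamma_uvv = 0, Gamma_vuu = (32*u^2*v + 120*u^2 + 120*u*v + 450*u)/(16*u^4 + 120*u^3 + 64*u^2*v^2 + 480*u^2*v + 1125*u^2 + 240*u*v^2 + 900*u*v + 225*v^2 + 36), Gamma_vuv = (32*u^3 + 180*u^2 + 225*u)/(16*u^4 + 120*u^3 + 64*u^2*v^2 + 480*u^2*v + 1125*u^2 + 240*u*v^2 + 900*u*v + 225*v^2 + 36), Gamma_vvv = 0

E = 1 + (25/4)*v^2 + 25*u*v + 25*u^2 + (20/3)*u*v^2 + (40/3)*u^2*v + (16/9)*u^2*v^2; F = (25/4)*u*v + (25/2)*u^2 + 5*u^2*v + (10/3)*u^3 + (8/9)*u^3*v; G = 1 + (25/4)*u^2 + (10/3)*u^3 + (4/9)*u^4
Gamma^k_ij = (1/2) g^{kl} (d_i g_jl + d_j g_il - d_l g_ij), with g^inv = (1/(EG-F^2)) [[G, -F], [-F, E]]
first partials: E_u = 25*v + 50*u + (20/3)*v^2 + (80/3)*u*v + (32/9)*u*v^2, E_v = (25/2)*v + 25*u + (40/3)*u*v + (40/3)*u^2 + (32/9)*u^2*v, F_u = (25/4)*v + 25*u + 10*u*v + 10*u^2 + (8/3)*u^2*v, F_v = (25/4)*u + 5*u^2 + (8/9)*u^3, G_u = (25/2)*u + 10*u^2 + (16/9)*u^3, G_v = 0
D = EG - F^2 = 1 + (25/4)*v^2 + 25*u*v + (125/4)*u^2 + (20/3)*u*v^2 + (40/3)*u^2*v + (10/3)*u^3 + (16/9)*u^2*v^2 + (4/9)*u^4
expanded: Gamma^u_uu = (G E_u - 2F F_u + F E_v)/(2D), Gamma^u_uv = (G E_v - F G_u)/(2D), Gamma^u_vv = (2G F_v - G G_u - F G_v)/(2D), Gamma^v_uu = (2E F_u - E E_v - F E_u)/(2D), Gamma^v_uv = (E G_u - F E_v)/(2D), Gamma^v_vv = (E G_v - 2F F_v + F G_u)/(2D); substitute and cancel common factors


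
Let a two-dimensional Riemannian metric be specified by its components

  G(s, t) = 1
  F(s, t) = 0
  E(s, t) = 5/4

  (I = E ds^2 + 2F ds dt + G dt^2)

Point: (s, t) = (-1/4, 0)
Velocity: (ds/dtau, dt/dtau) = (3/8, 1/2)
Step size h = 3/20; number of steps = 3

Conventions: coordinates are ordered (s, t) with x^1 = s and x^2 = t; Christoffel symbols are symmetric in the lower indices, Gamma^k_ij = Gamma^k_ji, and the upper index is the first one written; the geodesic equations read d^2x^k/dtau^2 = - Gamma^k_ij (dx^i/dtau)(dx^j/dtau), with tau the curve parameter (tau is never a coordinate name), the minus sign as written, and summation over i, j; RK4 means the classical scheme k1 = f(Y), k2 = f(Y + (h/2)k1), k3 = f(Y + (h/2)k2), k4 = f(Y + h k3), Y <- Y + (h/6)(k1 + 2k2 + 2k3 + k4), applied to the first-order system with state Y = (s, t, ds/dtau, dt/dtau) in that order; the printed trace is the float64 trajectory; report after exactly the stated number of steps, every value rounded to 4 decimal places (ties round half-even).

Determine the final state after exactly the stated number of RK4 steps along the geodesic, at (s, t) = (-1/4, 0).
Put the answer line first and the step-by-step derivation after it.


Answer: s = -0.0813, t = 0.2250, ds/dtau = 0.3750, dt/dtau = 0.5000

f(Y) = (ds/dtau, dt/dtau, -Gamma^s_ij Y'^i Y'^j, -Gamma^t_ij Y'^i Y'^j) with the Gammas evaluated at the stage position; h = 0.150000; intermediate values shown to 6 dp
step 0: s = -0.2500, t = 0.0000, ds/dtau = 0.3750, dt/dtau = 0.5000
step 1:
  k1: at (s, t) = (-0.250000, 0.000000), (ds/dtau, dt/dtau) = (0.375000, 0.500000); Gamma_sss = 0.000000, Gamma_sst = 0.000000, Gamma_stt = 0.000000, Gamma_tss = 0.000000, Gamma_tst = 0.000000, Gamma_ttt = 0.000000; k1 = (0.375000, 0.500000, 0.000000, 0.000000)
  k2: at (s, t) = (-0.221875, 0.037500), (ds/dtau, dt/dtau) = (0.375000, 0.500000); Gamma_sss = 0.000000, Gamma_sst = 0.000000, Gamma_stt = 0.000000, Gamma_tss = 0.000000, Gamma_tst = 0.000000, Gamma_ttt = 0.000000; k2 = (0.375000, 0.500000, 0.000000, 0.000000)
  k3: at (s, t) = (-0.221875, 0.037500), (ds/dtau, dt/dtau) = (0.375000, 0.500000); Gamma_sss = 0.000000, Gamma_sst = 0.000000, Gamma_stt = 0.000000, Gamma_tss = 0.000000, Gamma_tst = 0.000000, Gamma_ttt = 0.000000; k3 = (0.375000, 0.500000, 0.000000, 0.000000)
  k4: at (s, t) = (-0.193750, 0.075000), (ds/dtau, dt/dtau) = (0.375000, 0.500000); Gamma_sss = 0.000000, Gamma_sst = 0.000000, Gamma_stt = 0.000000, Gamma_tss = 0.000000, Gamma_tst = 0.000000, Gamma_ttt = 0.000000; k4 = (0.375000, 0.500000, 0.000000, 0.000000)
  Y <- Y + (h/6)(k1 + 2k2 + 2k3 + k4): s = -0.1938, t = 0.0750, ds/dtau = 0.3750, dt/dtau = 0.5000
step 2:
  k1: at (s, t) = (-0.193750, 0.075000), (ds/dtau, dt/dtau) = (0.375000, 0.500000); Gamma_sss = 0.000000, Gamma_sst = 0.000000, Gamma_stt = 0.000000, Gamma_tss = 0.000000, Gamma_tst = 0.000000, Gamma_ttt = 0.000000; k1 = (0.375000, 0.500000, 0.000000, 0.000000)
  k2: at (s, t) = (-0.165625, 0.112500), (ds/dtau, dt/dtau) = (0.375000, 0.500000); Gamma_sss = 0.000000, Gamma_sst = 0.000000, Gamma_stt = 0.000000, Gamma_tss = 0.000000, Gamma_tst = 0.000000, Gamma_ttt = 0.000000; k2 = (0.375000, 0.500000, 0.000000, 0.000000)
  k3: at (s, t) = (-0.165625, 0.112500), (ds/dtau, dt/dtau) = (0.375000, 0.500000); Gamma_sss = 0.000000, Gamma_sst = 0.000000, Gamma_stt = 0.000000, Gamma_tss = 0.000000, Gamma_tst = 0.000000, Gamma_ttt = 0.000000; k3 = (0.375000, 0.500000, 0.000000, 0.000000)
  k4: at (s, t) = (-0.137500, 0.150000), (ds/dtau, dt/dtau) = (0.375000, 0.500000); Gamma_sss = 0.000000, Gamma_sst = 0.000000, Gamma_stt = 0.000000, Gamma_tss = 0.000000, Gamma_tst = 0.000000, Gamma_ttt = 0.000000; k4 = (0.375000, 0.500000, 0.000000, 0.000000)
  Y <- Y + (h/6)(k1 + 2k2 + 2k3 + k4): s = -0.1375, t = 0.1500, ds/dtau = 0.3750, dt/dtau = 0.5000
step 3:
  k1: at (s, t) = (-0.137500, 0.150000), (ds/dtau, dt/dtau) = (0.375000, 0.500000); Gamma_sss = 0.000000, Gamma_sst = 0.000000, Gamma_stt = 0.000000, Gamma_tss = 0.000000, Gamma_tst = 0.000000, Gamma_ttt = 0.000000; k1 = (0.375000, 0.500000, 0.000000, 0.000000)
  k2: at (s, t) = (-0.109375, 0.187500), (ds/dtau, dt/dtau) = (0.375000, 0.500000); Gamma_sss = 0.000000, Gamma_sst = 0.000000, Gamma_stt = 0.000000, Gamma_tss = 0.000000, Gamma_tst = 0.000000, Gamma_ttt = 0.000000; k2 = (0.375000, 0.500000, 0.000000, 0.000000)
  k3: at (s, t) = (-0.109375, 0.187500), (ds/dtau, dt/dtau) = (0.375000, 0.500000); Gamma_sss = 0.000000, Gamma_sst = 0.000000, Gamma_stt = 0.000000, Gamma_tss = 0.000000, Gamma_tst = 0.000000, Gamma_ttt = 0.000000; k3 = (0.375000, 0.500000, 0.000000, 0.000000)
  k4: at (s, t) = (-0.081250, 0.225000), (ds/dtau, dt/dtau) = (0.375000, 0.500000); Gamma_sss = 0.000000, Gamma_sst = 0.000000, Gamma_stt = 0.000000, Gamma_tss = 0.000000, Gamma_tst = 0.000000, Gamma_ttt = 0.000000; k4 = (0.375000, 0.500000, 0.000000, 0.000000)
  Y <- Y + (h/6)(k1 + 2k2 + 2k3 + k4): s = -0.0813, t = 0.2250, ds/dtau = 0.3750, dt/dtau = 0.5000


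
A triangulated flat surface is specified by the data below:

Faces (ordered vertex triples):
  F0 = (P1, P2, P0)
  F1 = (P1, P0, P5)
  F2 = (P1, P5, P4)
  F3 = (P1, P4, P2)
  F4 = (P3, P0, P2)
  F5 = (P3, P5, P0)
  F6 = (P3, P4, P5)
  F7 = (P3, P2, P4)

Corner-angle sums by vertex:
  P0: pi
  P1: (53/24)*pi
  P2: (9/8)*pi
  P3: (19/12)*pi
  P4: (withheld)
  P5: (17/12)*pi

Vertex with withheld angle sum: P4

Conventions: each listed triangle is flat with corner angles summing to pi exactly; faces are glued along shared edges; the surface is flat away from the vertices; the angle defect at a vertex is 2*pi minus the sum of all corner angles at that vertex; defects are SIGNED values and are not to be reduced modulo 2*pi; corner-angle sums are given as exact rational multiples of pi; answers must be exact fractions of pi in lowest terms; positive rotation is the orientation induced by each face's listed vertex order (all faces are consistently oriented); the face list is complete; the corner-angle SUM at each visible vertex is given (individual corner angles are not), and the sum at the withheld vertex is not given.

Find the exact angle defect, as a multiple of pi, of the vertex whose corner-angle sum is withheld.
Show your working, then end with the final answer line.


V = 6, E = 12, F = 8; chi = V - E + F = 2
Gauss-Bonnet: total defect = 2*pi*chi = 4*pi; visible defects sum to (8/3)*pi

Answer: defect(P4) = (4/3)*pi


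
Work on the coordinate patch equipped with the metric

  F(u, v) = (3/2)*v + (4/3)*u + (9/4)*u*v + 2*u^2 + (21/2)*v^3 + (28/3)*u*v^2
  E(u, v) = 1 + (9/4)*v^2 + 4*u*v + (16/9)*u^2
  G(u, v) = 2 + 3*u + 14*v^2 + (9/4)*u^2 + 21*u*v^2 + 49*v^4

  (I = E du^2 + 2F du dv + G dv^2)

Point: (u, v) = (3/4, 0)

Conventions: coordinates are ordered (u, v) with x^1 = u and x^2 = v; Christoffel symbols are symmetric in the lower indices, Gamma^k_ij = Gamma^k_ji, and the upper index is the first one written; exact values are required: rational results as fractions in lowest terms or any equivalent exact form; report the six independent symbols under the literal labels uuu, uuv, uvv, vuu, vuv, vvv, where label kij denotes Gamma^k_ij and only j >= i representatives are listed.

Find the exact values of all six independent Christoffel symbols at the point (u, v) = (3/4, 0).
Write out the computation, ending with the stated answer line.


E = 2, F = 17/8, G = 353/64 at the point
E_u = 8/3, E_v = 3, F_u = 13/3, F_v = 51/16, G_u = 51/8, G_v = 0
EG - F^2 = 417/64;  g^inv = (64/417) * [[353/64, -17/8], [-17/8, 2]]
first-kind symbols [ij,l] = (1/2)(d_i g_jl + d_j g_il - d_l g_ij): [uu,u] = E_u/2 = 4/3, [uu,v] = F_u - E_v/2 = 17/6, [uv,u] = E_v/2 = 3/2, [uv,v] = G_u/2 = 51/16, [vv,u] = F_v - G_u/2 = 0, [vv,v] = G_v/2 = 0
Gamma^u_ij = (G*[ij,u] - F*[ij,v])/(EG - F^2), Gamma^v_ij = (E*[ij,v] - F*[ij,u])/(EG - F^2)

Answer: Gamma_uuu = 256/1251, Gamma_uuv = 32/139, Gamma_uvv = 0, Gamma_vuu = 544/1251, Gamma_vuv = 68/139, Gamma_vvv = 0


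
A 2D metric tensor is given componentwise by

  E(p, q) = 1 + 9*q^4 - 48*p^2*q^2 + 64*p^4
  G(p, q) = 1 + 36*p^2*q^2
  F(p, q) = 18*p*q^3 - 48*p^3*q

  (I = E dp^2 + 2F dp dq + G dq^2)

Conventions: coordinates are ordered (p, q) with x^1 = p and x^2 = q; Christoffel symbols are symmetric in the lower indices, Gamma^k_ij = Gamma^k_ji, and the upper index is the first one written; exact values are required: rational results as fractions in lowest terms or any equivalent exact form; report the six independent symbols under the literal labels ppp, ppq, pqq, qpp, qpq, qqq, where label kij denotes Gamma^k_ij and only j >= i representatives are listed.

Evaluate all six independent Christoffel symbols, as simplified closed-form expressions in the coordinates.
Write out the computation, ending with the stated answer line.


E = 1 + 9*q^4 - 48*p^2*q^2 + 64*p^4; F = 18*p*q^3 - 48*p^3*q; G = 1 + 36*p^2*q^2
Gamma^k_ij = (1/2) g^{kl} (d_i g_jl + d_j g_il - d_l g_ij), with g^inv = (1/(EG-F^2)) [[G, -F], [-F, E]]
first partials: E_p = -96*p*q^2 + 256*p^3, E_q = 36*q^3 - 96*p^2*q, F_p = 18*q^3 - 144*p^2*q, F_q = 54*p*q^2 - 48*p^3, G_p = 72*p*q^2, G_q = 72*p^2*q
D = EG - F^2 = 1 + 9*q^4 - 12*p^2*q^2 + 64*p^4
expanded: Gamma^p_pp = (G E_p - 2F F_p + F E_q)/(2D), Gamma^p_pq = (G E_q - F G_p)/(2D), Gamma^p_qq = (2G F_q - G G_p - F G_q)/(2D), Gamma^q_pp = (2E F_p - E E_q - F E_p)/(2D), Gamma^q_pq = (E G_p - F E_q)/(2D), Gamma^q_qq = (E G_q - 2F F_q + F G_p)/(2D); substitute and cancel common factors

Answer: Gamma_ppp = (128*p^3 - 48*p*q^2)/(64*p^4 - 12*p^2*q^2 + 9*q^4 + 1), Gamma_ppq = (-48*p^2*q + 18*q^3)/(64*p^4 - 12*p^2*q^2 + 9*q^4 + 1), Gamma_pqq = (-48*p^3 + 18*p*q^2)/(64*p^4 - 12*p^2*q^2 + 9*q^4 + 1), Gamma_qpp = -96*p^2*q/(64*p^4 - 12*p^2*q^2 + 9*q^4 + 1), Gamma_qpq = 36*p*q^2/(64*p^4 - 12*p^2*q^2 + 9*q^4 + 1), Gamma_qqq = 36*p^2*q/(64*p^4 - 12*p^2*q^2 + 9*q^4 + 1)


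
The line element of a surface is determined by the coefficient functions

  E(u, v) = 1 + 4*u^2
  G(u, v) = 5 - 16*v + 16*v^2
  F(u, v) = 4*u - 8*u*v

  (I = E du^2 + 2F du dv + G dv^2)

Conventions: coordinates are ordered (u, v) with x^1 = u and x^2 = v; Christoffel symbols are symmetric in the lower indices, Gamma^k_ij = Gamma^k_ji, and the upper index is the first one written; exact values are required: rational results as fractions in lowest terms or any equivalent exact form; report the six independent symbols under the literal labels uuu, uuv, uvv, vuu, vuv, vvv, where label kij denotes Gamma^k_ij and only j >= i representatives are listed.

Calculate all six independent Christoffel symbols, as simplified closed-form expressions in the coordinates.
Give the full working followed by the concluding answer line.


E = 1 + 4*u^2; F = 4*u - 8*u*v; G = 5 - 16*v + 16*v^2
Gamma^k_ij = (1/2) g^{kl} (d_i g_jl + d_j g_il - d_l g_ij), with g^inv = (1/(EG-F^2)) [[G, -F], [-F, E]]
first partials: E_u = 8*u, E_v = 0, F_u = 4 - 8*v, F_v = -8*u, G_u = 0, G_v = -16 + 32*v
D = EG - F^2 = 5 - 16*v + 16*v^2 + 4*u^2
expanded: Gamma^u_uu = (G E_u - 2F F_u + F E_v)/(2D), Gamma^u_uv = (G E_v - F G_u)/(2D), Gamma^u_vv = (2G F_v - G G_u - F G_v)/(2D), Gamma^v_uu = (2E F_u - E E_v - F E_u)/(2D), Gamma^v_uv = (E G_u - F E_v)/(2D), Gamma^v_vv = (E G_v - 2F F_v + F G_u)/(2D); substitute and cancel common factors

Answer: Gamma_uuu = 4*u/(4*u^2 + 16*v^2 - 16*v + 5), Gamma_uuv = 0, Gamma_uvv = -8*u/(4*u^2 + 16*v^2 - 16*v + 5), Gamma_vuu = (4 - 8*v)/(4*u^2 + 16*v^2 - 16*v + 5), Gamma_vuv = 0, Gamma_vvv = (16*v - 8)/(4*u^2 + 16*v^2 - 16*v + 5)


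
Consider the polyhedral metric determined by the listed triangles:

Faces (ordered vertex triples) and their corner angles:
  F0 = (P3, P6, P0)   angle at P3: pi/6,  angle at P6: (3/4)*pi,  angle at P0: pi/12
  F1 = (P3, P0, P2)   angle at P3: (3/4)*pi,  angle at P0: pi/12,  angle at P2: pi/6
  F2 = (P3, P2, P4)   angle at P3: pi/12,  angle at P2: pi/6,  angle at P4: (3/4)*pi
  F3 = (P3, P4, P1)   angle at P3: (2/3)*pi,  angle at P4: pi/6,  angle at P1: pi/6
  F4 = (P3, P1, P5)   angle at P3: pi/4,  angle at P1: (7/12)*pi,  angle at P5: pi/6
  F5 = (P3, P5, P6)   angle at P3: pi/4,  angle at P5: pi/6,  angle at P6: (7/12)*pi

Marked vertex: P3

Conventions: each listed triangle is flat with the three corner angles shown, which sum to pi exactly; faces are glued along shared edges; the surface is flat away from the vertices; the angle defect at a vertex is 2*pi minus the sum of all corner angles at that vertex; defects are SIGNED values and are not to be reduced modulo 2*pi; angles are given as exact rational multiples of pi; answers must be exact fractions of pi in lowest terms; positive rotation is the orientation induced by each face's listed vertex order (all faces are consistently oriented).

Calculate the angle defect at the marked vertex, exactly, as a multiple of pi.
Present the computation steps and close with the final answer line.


Sum of corner angles at P3: (13/6)*pi
defect = 2*pi - (13/6)*pi

Answer: defect(P3) = -pi/6


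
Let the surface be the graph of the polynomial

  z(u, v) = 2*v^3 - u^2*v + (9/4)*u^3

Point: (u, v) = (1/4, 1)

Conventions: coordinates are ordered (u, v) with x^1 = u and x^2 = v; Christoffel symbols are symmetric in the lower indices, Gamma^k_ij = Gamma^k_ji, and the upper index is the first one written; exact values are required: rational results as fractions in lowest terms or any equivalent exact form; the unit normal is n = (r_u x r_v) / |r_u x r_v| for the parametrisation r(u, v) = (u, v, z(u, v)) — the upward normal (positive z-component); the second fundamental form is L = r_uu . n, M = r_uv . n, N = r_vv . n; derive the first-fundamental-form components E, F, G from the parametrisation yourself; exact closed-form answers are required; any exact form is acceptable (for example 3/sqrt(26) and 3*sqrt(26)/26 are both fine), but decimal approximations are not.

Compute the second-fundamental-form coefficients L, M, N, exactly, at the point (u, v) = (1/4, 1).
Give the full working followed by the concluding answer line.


z_u = -5/64, z_v = 95/16, z_uu = 11/8, z_uv = -1/2, z_vv = 12
E = 4121/4096, F = -475/1024, G = 9281/256; answer radicand W^2 = 148521/4096
unnormalised second-form numerators: l = 11/8, m = -1/2, n = 12; L = l/sqrt(148521/4096), and similarly M = m/sqrt(W^2), N = n/sqrt(W^2)

Answer: L = 88*sqrt(148521)/148521, M = -32*sqrt(148521)/148521, N = 256*sqrt(148521)/49507


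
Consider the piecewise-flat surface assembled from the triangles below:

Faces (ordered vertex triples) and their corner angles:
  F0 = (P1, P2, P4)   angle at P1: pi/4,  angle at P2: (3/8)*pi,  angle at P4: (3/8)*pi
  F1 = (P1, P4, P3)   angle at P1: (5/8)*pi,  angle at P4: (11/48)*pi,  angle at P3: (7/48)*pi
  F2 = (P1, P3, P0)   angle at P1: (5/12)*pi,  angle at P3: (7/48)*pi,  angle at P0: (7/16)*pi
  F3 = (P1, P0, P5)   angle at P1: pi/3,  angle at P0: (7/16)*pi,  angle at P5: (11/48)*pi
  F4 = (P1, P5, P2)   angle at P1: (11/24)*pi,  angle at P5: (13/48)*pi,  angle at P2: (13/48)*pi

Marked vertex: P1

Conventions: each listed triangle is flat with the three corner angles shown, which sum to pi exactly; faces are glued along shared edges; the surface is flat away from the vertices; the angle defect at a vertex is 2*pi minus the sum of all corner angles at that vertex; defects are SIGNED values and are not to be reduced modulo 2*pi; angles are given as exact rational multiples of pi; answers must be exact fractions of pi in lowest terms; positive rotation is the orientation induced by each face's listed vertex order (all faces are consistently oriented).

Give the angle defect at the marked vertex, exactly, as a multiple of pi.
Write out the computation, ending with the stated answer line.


Sum of corner angles at P1: (25/12)*pi
defect = 2*pi - (25/12)*pi

Answer: defect(P1) = -pi/12


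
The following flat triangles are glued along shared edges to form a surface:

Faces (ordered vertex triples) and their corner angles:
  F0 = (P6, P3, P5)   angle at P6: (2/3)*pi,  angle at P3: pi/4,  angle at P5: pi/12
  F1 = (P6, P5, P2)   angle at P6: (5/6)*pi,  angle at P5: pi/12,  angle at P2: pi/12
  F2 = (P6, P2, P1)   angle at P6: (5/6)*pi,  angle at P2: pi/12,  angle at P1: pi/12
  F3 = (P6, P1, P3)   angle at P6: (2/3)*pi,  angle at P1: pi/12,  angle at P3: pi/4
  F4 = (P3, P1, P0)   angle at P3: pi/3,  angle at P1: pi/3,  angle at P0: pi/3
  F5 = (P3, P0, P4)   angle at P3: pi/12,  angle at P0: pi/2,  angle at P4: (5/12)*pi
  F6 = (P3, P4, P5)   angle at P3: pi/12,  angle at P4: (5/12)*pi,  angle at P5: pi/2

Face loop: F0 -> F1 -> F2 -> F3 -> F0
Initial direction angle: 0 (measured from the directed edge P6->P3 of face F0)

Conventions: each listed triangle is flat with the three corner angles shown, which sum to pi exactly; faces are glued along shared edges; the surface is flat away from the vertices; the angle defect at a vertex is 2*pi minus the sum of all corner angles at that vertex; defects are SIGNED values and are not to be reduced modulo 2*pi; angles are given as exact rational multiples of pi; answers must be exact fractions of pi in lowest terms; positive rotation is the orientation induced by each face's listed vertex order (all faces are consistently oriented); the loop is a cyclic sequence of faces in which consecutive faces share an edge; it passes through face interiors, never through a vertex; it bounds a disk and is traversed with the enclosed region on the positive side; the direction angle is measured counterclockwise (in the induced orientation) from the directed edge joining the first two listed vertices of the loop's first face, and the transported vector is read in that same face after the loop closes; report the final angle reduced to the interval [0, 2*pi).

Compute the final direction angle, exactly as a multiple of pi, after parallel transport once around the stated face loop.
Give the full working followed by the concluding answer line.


enclosed vertex P6: corner angles sum to 3*pi, defect = 2*pi - 3*pi = -pi
adding the enclosed defects to the starting angle (mod 2*pi, induced orientation) gives the holonomy
final angle = 0 - pi = pi (mod 2*pi)

Answer: final direction angle = pi
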